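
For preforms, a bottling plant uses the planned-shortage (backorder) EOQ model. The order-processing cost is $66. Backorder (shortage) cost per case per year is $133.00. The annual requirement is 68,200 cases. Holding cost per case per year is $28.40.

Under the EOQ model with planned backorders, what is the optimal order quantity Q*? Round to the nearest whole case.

620 cases

Q* = √(2DS/H) · √((H + b)/b)
   = √(2 × 68,200 × 66 / 28.4) · √((28.4 + 133) / 133)
   = 563.015 × 1.1016 ≈ 620.22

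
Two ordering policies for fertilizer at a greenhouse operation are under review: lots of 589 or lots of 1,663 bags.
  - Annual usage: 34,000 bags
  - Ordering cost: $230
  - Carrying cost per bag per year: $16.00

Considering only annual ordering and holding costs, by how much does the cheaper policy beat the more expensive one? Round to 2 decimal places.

$17.60

For each Q, cost = (D/Q)·S + (Q/2)·H.
TC(589) = (34,000/589)×230 + (589/2)×16 = $17,988.74
TC(1,663) = (34,000/1,663)×230 + (1,663/2)×16 = $18,006.35
Cheaper: Q = 589.  Difference = $17.60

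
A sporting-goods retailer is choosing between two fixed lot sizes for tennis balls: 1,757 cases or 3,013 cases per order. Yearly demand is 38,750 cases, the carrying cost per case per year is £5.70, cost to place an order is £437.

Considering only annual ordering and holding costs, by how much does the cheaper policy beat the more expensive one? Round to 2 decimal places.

£438.05

TC(Q) = (D/Q)S + (Q/2)H
TC(1,757) = (38,750/1,757)×437 + (1,757/2)×5.7 = £14,645.33
TC(3,013) = (38,750/3,013)×437 + (3,013/2)×5.7 = £14,207.28
|ΔTC| = |£14,645.33 − £14,207.28| = £438.05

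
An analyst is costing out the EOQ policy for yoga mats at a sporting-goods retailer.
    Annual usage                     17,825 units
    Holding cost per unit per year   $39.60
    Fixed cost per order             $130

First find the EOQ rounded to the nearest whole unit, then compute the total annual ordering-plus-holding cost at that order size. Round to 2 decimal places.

$13,547.18

Optimal lot size Q* = (2 × 17,825 × $130 / $39.6)^½ ≈ 342.10 → Q = 342 units
Ordering: D/Q × S = 17,825/342 × $130 = $6,775.58
Holding:  Q/2 × H = 342/2 × $39.6 = $6,771.60
Total = $6,775.58 + $6,771.60 = $13,547.18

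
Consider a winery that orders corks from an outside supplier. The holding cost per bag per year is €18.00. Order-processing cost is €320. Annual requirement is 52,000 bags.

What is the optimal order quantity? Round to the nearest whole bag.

EOQ = √(2DS/H) = √(2 × 52,000 × 320 / 18)
    = √(1,848,888.89) ≈ 1,359.74

1,360 bags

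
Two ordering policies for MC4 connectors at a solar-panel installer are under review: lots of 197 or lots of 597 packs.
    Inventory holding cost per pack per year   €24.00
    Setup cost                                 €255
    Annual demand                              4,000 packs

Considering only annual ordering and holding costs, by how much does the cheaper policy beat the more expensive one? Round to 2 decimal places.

For each Q, cost = (D/Q)·S + (Q/2)·H.
TC(197) = (4,000/197)×255 + (197/2)×24 = €7,541.66
TC(597) = (4,000/597)×255 + (597/2)×24 = €8,872.54
|ΔTC| = |€7,541.66 − €8,872.54| = €1,330.88

€1,330.88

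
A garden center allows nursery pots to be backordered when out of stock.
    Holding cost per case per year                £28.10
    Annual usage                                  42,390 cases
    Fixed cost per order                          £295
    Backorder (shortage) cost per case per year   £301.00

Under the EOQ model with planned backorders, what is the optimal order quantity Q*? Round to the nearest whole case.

986 cases

Basic EOQ = √(2·42,390·295/28.1) = 943.419
Backorder adjustment √((H+b)/b) = √((28.1+301)/301) = 1.0456
Q* = 943.419 × 1.0456 ≈ 986.47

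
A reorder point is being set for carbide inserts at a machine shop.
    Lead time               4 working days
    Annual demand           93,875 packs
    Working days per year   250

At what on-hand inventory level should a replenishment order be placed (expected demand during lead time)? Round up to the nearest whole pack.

1,502 packs

Daily demand d = 93,875 / 250 = 375.500 packs/day
Demand during lead time = 375.500 × 4 = 1,502.00
Reorder point = 1,502.00 → round up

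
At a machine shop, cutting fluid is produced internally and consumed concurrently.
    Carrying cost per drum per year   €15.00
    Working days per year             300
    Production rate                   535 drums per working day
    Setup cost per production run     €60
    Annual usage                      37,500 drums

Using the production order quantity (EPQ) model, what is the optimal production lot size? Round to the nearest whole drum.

d = 37,500/300 = 125.0000 drums/day;  effective holding cost H(1 − d/p) = 15·(1 − 125.0000/535) = 11.49533
Q* = √(2DS / H_eff) = √(2·37,500·60 / 11.49533) ≈ 625.67

626 drums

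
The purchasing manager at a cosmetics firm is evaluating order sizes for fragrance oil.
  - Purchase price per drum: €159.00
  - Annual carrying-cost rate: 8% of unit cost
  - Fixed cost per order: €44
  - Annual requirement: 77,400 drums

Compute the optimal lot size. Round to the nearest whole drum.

732 drums

H = i·C = 0.08 × €159 = €12.7200 per drum-year
Q* = √(2·D·S / H) = √(2·77,400·44 / 12.72) = √535,471.7 ≈ 731.76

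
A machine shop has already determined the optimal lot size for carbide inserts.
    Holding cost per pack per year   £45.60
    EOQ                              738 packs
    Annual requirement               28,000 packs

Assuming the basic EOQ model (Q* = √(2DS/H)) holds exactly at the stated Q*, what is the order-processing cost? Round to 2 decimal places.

Since Q* = (2DS/H)^½, squaring gives Q*²·H = 2DS.
S = Q²H / (2D) = 738² × 45.6 / (2 × 28,000) = 443.4958

£443.50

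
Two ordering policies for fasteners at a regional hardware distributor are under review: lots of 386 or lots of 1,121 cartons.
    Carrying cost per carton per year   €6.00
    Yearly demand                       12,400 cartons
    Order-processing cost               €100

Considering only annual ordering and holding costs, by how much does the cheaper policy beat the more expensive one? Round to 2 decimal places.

Annual cost at Q: ordering D·S/Q plus holding Q·H/2.
TC(386) = (12,400/386)×100 + (386/2)×6 = €4,370.44
TC(1,121) = (12,400/1,121)×100 + (1,121/2)×6 = €4,469.16
Cheaper: Q = 386.  Difference = €98.72

€98.72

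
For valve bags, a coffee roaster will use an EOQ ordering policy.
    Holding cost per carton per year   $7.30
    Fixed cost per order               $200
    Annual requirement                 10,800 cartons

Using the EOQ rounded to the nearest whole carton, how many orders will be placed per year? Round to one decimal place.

14.0 orders per year

Q* = √(2·D·S / H) = √(2·10,800·200 / 7.3) = √591,780.8 ≈ 769.27 → Q = 769
Orders per year = D/Q = 10,800 / 769 = 14.044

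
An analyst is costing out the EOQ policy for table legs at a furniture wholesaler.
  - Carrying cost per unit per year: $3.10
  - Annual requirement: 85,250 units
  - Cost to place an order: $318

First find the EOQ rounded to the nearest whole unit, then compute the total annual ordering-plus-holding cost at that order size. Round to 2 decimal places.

Q* = √(2·D·S / H) = √(2·85,250·318 / 3.1) = √17,490,000.0 ≈ 4,182.10 → Q = 4,182 units
Annual ordering cost = (D/Q)·S = (85,250/4,182) × 318 = $6,482.42
Annual holding cost  = (Q/2)·H = (4,182/2) × 3.1 = $6,482.10
Total = $6,482.42 + $6,482.10 = $12,964.52

$12,964.52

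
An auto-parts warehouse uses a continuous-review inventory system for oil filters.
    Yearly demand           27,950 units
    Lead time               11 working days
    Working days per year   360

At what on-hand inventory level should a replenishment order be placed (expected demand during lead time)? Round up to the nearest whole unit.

Daily demand d = 27,950 / 360 = 77.639 units/day
Demand during lead time = 77.639 × 11 = 854.03
Reorder point = 854.03 → round up

855 units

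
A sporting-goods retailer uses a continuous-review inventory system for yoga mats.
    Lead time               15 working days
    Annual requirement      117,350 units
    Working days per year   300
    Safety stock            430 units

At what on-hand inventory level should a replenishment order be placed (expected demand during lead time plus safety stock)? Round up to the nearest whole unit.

6,298 units

Daily demand d = 117,350 / 300 = 391.167 units/day
Demand during lead time = 391.167 × 15 = 5,867.50
Reorder point = 5,867.50 + 430 = 6,297.50 → round up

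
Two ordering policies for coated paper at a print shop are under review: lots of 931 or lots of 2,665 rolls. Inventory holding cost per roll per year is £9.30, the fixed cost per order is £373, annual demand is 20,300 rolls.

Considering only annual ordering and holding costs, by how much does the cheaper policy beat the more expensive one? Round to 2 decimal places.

Annual cost at Q: ordering D·S/Q plus holding Q·H/2.
TC(931) = (20,300/931)×373 + (931/2)×9.3 = £12,462.23
TC(2,665) = (20,300/2,665)×373 + (2,665/2)×9.3 = £15,233.49
Cheaper: Q = 931.  Difference = £2,771.26

£2,771.26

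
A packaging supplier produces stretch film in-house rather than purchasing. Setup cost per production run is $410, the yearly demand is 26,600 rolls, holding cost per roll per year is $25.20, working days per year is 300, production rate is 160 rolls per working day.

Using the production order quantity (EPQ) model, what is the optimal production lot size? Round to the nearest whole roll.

1,393 rolls

d = 26,600/300 = 88.6667 rolls/day;  effective holding cost H(1 − d/p) = 25.2·(1 − 88.6667/160) = 11.23500
Q* = √(2DS / H_eff) = √(2·26,600·410 / 11.23500) ≈ 1,393.35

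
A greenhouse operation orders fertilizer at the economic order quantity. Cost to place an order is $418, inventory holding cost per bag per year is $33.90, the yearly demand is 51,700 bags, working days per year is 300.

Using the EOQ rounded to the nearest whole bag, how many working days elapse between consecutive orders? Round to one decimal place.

EOQ = √(2DS/H) = √(2 × 51,700 × 418 / 33.9)
    = √(1,274,961.65) ≈ 1,129.14 → Q = 1,129 bags
Days between orders = 300 / (D/Q) = 300 / 45.793 ≈ 6.551

6.6 days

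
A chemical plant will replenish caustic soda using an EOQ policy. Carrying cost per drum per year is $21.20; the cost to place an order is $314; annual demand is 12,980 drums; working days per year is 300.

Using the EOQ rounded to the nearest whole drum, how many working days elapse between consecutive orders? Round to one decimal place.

Optimal lot size Q* = (2 × 12,980 × $314 / $21.2)^½ ≈ 620.08 → Q = 620 drums
Days between orders = 300 / (D/Q) = 300 / 20.935 ≈ 14.330

14.3 days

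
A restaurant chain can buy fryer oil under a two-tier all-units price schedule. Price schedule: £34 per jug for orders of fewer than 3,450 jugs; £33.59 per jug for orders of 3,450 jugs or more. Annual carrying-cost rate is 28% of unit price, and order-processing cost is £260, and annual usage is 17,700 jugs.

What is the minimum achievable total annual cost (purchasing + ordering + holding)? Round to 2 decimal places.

H₁ = 28%×£34 = £9.5200;  H₂ = 28%×£33.59 = £9.4052
EOQ₁ = √(2×17,700×260/9.5200) = 983.26  (< 3,450, feasible at tier 1)
EOQ₂ = √(2×17,700×260/9.4052) = 989.25  (< 3,450 → use Q = 3,450 at tier-2 price)
TC(tier 1 (EOQ₁), Q≈983.3) = £611,160.67
TC(tier 2, Q≈3,450.0) = £612,100.88
Minimum at tier 1 (EOQ₁): £611,160.67

£611,160.67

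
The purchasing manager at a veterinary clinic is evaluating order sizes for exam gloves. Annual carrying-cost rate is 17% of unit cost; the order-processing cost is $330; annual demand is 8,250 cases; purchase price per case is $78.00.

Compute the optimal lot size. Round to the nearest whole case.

H = i·C = 0.17 × $78 = $13.2600 per case-year
Q* = √(2·D·S / H) = √(2·8,250·330 / 13.26) = √410,633.5 ≈ 640.81

641 cases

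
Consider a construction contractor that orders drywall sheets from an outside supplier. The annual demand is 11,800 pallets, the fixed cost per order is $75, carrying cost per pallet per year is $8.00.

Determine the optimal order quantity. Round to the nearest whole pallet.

470 pallets

EOQ = √(2DS/H) = √(2 × 11,800 × 75 / 8)
    = √(221,250.00) ≈ 470.37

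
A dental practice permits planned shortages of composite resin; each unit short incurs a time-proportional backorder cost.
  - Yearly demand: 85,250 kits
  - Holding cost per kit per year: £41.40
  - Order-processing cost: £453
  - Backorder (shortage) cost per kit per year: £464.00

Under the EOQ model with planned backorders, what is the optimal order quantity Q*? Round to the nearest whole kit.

Basic EOQ = √(2·85,250·453/41.4) = 1,365.876
Backorder adjustment √((H+b)/b) = √((41.4+464)/464) = 1.0437
Q* = 1,365.876 × 1.0437 ≈ 1,425.51

1,426 kits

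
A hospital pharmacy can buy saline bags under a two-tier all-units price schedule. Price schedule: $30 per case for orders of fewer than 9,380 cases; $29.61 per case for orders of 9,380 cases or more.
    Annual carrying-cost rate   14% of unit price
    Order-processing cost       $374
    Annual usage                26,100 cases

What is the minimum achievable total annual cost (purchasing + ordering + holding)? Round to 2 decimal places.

H₁ = 14%×$30 = $4.2000;  H₂ = 14%×$29.61 = $4.1454
EOQ₁ = √(2×26,100×374/4.2000) = 2,155.99  (< 9,380, feasible at tier 1)
EOQ₂ = √(2×26,100×374/4.1454) = 2,170.14  (< 9,380 → use Q = 9,380 at tier-2 price)
TC(tier 1 (EOQ₁), Q≈2,156.0) = $792,055.15
TC(tier 2, Q≈9,380.0) = $793,303.59
Minimum at tier 1 (EOQ₁): $792,055.15

$792,055.15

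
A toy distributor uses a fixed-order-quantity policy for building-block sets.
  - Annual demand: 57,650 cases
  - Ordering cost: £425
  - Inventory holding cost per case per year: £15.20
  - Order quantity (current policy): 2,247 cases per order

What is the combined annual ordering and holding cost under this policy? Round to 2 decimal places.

£27,981.18

Annual ordering cost = (D/Q)·S = (57,650/2,247) × 425 = £10,903.98
Annual holding cost  = (Q/2)·H = (2,247/2) × 15.2 = £17,077.20
Total = £10,903.98 + £17,077.20 = £27,981.18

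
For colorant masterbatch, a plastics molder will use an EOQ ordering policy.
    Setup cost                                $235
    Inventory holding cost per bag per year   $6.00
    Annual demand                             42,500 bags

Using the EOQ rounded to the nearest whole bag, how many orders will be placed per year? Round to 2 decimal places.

Optimal lot size Q* = (2 × 42,500 × $235 / $6)^½ ≈ 1,824.60 → Q = 1,825
Orders per year = D/Q = 42,500 / 1,825 = 23.288

23.29 orders per year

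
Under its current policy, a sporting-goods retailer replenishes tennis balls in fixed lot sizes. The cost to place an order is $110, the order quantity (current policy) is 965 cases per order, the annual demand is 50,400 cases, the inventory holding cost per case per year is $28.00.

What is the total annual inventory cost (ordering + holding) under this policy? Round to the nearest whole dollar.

Ordering: D/Q × S = 50,400/965 × $110 = $5,745.08
Holding:  Q/2 × H = 965/2 × $28 = $13,510.00
Total = $5,745.08 + $13,510.00 = $19,255.08

$19,255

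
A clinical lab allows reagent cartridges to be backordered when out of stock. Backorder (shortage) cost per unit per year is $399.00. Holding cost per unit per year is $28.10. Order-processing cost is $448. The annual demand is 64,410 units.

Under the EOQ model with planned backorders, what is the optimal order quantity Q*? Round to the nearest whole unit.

Basic EOQ = √(2·64,410·448/28.1) = 1,433.103
Backorder adjustment √((H+b)/b) = √((28.1+399)/399) = 1.0346
Q* = 1,433.103 × 1.0346 ≈ 1,482.71

1,483 units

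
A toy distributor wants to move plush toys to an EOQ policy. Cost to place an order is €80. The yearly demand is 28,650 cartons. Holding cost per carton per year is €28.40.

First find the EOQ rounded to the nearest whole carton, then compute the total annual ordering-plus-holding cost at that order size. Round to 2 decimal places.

€11,409.89

2DS/H = 2·28,650·80/28.4 = 161,408.45
EOQ = √161,408.45 ≈ 401.76 → Q = 402 cartons
Annual ordering cost = (D/Q)·S = (28,650/402) × 80 = €5,701.49
Annual holding cost  = (Q/2)·H = (402/2) × 28.4 = €5,708.40
Total = €5,701.49 + €5,708.40 = €11,409.89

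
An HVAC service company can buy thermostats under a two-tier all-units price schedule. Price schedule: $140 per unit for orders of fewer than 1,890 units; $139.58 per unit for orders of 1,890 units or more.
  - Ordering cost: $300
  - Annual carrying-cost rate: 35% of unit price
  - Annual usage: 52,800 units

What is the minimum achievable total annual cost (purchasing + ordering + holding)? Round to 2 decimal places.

H₁ = 35%×$140 = $49.0000;  H₂ = 35%×$139.58 = $48.8530
EOQ₁ = √(2×52,800×300/49.0000) = 804.07  (< 1,890, feasible at tier 1)
EOQ₂ = √(2×52,800×300/48.8530) = 805.28  (< 1,890 → use Q = 1,890 at tier-2 price)
TC(tier 1 (EOQ₁), Q≈804.1) = $7,431,399.49
TC(tier 2, Q≈1,890.0) = $7,424,371.04
Minimum at tier 2: $7,424,371.04

$7,424,371.04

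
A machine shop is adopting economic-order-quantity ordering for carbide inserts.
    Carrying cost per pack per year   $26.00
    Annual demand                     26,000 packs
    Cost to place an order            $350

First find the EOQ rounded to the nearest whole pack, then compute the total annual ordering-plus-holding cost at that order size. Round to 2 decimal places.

Optimal lot size Q* = (2 × 26,000 × $350 / $26)^½ ≈ 836.66 → Q = 837 packs
Ordering: D/Q × S = 26,000/837 × $350 = $10,872.16
Holding:  Q/2 × H = 837/2 × $26 = $10,881.00
Total = $10,872.16 + $10,881.00 = $21,753.16

$21,753.16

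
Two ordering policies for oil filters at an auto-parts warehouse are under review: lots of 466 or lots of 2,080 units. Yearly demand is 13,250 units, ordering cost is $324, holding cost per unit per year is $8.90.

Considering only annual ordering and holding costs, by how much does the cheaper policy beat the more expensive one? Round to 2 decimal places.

$33.80

TC(Q) = (D/Q)S + (Q/2)H
TC(466) = (13,250/466)×324 + (466/2)×8.9 = $11,286.15
TC(2,080) = (13,250/2,080)×324 + (2,080/2)×8.9 = $11,319.94
Lots of 466 are cheaper by $33.80.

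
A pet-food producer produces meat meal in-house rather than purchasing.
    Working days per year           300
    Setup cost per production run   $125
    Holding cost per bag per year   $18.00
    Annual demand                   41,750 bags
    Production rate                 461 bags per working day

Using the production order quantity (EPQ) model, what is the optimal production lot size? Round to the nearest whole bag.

911 bags

Daily demand d = 41,750/300 = 139.167; p = 461; 1 − d/p = 0.69812
EPQ = √(2DS / (H(1 − d/p)))
    = √(2 × 41,750 × 125 / (18 × 0.69812)) ≈ 911.37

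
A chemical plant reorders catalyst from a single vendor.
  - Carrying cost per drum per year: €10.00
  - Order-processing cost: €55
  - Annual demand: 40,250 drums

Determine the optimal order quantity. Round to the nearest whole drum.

2DS/H = 2·40,250·55/10 = 442,750.00
EOQ = √442,750.00 ≈ 665.39

665 drums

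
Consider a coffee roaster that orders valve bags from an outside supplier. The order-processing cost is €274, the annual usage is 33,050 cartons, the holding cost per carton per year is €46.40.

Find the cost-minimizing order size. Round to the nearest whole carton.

625 cartons

EOQ = √(2DS/H) = √(2 × 33,050 × 274 / 46.4)
    = √(390,331.90) ≈ 624.77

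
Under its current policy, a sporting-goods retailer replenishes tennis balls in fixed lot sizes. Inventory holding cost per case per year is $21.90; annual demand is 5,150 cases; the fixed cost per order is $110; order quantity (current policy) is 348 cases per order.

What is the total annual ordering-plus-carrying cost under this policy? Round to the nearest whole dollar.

Orders/yr = 5,150/348 = 14.799; ordering cost = 14.799 × $110 = $1,627.87
Average inventory = 348/2 = 174; holding cost = 174 × $21.9 = $3,810.60
Total = $1,627.87 + $3,810.60 = $5,438.47

$5,438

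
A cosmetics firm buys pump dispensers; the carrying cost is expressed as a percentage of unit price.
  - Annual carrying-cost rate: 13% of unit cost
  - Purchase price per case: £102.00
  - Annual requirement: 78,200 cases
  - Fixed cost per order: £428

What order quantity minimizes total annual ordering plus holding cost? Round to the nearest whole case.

Carrying cost H = £102 × 13% = £13.2600/case/yr
EOQ = √(2DS/H) = √(2 × 78,200 × 428 / 13.26)
    = √(5,048,205.13) ≈ 2,246.82

2,247 cases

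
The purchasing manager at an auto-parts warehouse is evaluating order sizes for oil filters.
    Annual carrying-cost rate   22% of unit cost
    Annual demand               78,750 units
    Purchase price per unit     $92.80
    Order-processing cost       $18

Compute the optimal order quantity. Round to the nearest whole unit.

Carrying cost H = $92.8 × 22% = $20.4160/unit/yr
Optimal lot size Q* = (2 × 78,750 × $18 / $20.416)^½ ≈ 372.64

373 units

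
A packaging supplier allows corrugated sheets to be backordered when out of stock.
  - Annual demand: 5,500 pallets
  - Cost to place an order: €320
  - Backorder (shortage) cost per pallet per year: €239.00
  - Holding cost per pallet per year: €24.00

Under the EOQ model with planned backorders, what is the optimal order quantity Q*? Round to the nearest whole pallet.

Basic EOQ = √(2·5,500·320/24) = 382.971
Backorder adjustment √((H+b)/b) = √((24+239)/239) = 1.0490
Q* = 382.971 × 1.0490 ≈ 401.74

402 pallets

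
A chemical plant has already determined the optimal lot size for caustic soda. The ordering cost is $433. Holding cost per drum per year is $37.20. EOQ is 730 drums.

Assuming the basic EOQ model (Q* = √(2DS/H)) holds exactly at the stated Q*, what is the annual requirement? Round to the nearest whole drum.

Since Q* = (2DS/H)^½, squaring gives Q*²·H = 2DS.
D = Q²H / (2S) = 730² × 37.2 / (2 × 433) = 22,891.32

22,891 drums per year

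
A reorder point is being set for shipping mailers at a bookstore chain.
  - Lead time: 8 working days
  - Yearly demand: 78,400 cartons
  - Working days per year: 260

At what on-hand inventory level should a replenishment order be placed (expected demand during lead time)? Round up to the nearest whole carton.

Daily demand d = 78,400 / 260 = 301.538 cartons/day
Demand during lead time = 301.538 × 8 = 2,412.31
Reorder point = 2,412.31 → round up

2,413 cartons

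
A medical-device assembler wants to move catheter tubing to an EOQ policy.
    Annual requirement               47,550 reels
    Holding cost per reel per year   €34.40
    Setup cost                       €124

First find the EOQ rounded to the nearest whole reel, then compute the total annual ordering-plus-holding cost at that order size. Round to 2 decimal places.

€20,140.97

Q* = √(2·D·S / H) = √(2·47,550·124 / 34.4) = √342,802.3 ≈ 585.49 → Q = 585 reels
Annual ordering cost = (D/Q)·S = (47,550/585) × 124 = €10,078.97
Annual holding cost  = (Q/2)·H = (585/2) × 34.4 = €10,062.00
Total = €10,078.97 + €10,062.00 = €20,140.97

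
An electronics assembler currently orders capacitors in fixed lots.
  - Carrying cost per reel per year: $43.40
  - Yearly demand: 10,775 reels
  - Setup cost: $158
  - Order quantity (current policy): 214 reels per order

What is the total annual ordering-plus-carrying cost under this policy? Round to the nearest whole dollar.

Ordering: D/Q × S = 10,775/214 × $158 = $7,955.37
Holding:  Q/2 × H = 214/2 × $43.4 = $4,643.80
Total = $7,955.37 + $4,643.80 = $12,599.17

$12,599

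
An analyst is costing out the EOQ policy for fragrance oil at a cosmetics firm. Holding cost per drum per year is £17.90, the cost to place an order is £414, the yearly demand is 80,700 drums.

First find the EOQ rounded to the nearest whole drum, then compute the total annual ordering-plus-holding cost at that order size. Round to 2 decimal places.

£34,584.26

2DS/H = 2·80,700·414/17.9 = 3,732,938.55
EOQ = √3,732,938.55 ≈ 1,932.08 → Q = 1,932 drums
Annual ordering cost = (D/Q)·S = (80,700/1,932) × 414 = £17,292.86
Annual holding cost  = (Q/2)·H = (1,932/2) × 17.9 = £17,291.40
Total = £17,292.86 + £17,291.40 = £34,584.26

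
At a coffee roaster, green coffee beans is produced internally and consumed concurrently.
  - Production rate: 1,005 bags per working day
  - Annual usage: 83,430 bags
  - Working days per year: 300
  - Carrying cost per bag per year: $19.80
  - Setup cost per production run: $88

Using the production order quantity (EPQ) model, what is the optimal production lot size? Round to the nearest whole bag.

Daily demand d = 83,430/300 = 278.100; p = 1005; 1 − d/p = 0.72328
EPQ = √(2DS / (H(1 − d/p)))
    = √(2 × 83,430 × 88 / (19.8 × 0.72328)) ≈ 1,012.58

1,013 bags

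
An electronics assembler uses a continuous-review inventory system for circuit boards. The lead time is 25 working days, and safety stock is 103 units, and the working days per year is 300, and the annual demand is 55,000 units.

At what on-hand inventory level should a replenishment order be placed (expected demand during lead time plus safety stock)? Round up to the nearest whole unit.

4,687 units

Daily demand d = 55,000 / 300 = 183.333 units/day
Demand during lead time = 183.333 × 25 = 4,583.33
Reorder point = 4,583.33 + 103 = 4,686.33 → round up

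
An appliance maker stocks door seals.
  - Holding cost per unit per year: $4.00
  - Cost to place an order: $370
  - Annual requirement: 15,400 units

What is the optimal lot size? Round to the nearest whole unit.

1,688 units

Q* = √(2·D·S / H) = √(2·15,400·370 / 4) = √2,849,000.0 ≈ 1,687.90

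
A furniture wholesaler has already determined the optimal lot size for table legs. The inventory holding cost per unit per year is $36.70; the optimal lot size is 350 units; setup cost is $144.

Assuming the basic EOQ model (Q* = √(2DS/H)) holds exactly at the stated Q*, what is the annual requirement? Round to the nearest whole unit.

EOQ relation: Q² = 2DS/H, so rearrange for the unknown.
D = Q²H / (2S) = 350² × 36.7 / (2 × 144) = 15,610.24

15,610 units per year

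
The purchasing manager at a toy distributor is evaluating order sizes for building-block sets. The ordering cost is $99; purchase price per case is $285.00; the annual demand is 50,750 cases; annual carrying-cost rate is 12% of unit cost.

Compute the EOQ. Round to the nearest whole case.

542 cases

Carrying cost H = $285 × 12% = $34.2000/case/yr
EOQ = √(2DS/H) = √(2 × 50,750 × 99 / 34.2)
    = √(293,815.79) ≈ 542.05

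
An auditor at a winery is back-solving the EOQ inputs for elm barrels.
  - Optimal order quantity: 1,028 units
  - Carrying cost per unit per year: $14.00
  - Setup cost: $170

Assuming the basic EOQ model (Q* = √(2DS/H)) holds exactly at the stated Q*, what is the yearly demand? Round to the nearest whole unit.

EOQ relation: Q² = 2DS/H, so rearrange for the unknown.
D = Q²H / (2S) = 1,028² × 14 / (2 × 170) = 43,514.64

43,515 units per year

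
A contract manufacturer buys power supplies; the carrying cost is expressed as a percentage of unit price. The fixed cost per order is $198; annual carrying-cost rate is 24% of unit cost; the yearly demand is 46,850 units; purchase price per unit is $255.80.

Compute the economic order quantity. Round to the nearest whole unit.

550 units

Holding cost per unit per year: H = 24% × $255.8 = $61.3920
2DS/H = 2·46,850·198/61.392 = 302,198.98
EOQ = √302,198.98 ≈ 549.73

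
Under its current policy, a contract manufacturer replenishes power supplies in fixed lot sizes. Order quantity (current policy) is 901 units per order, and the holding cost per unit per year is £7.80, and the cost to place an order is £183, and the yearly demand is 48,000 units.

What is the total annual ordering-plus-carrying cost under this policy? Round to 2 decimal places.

£13,263.07

Annual ordering cost = (D/Q)·S = (48,000/901) × 183 = £9,749.17
Annual holding cost  = (Q/2)·H = (901/2) × 7.8 = £3,513.90
Total = £9,749.17 + £3,513.90 = £13,263.07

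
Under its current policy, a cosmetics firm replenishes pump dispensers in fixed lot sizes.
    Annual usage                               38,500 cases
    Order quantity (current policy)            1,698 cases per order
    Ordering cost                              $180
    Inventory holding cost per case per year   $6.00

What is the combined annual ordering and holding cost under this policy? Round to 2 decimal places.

$9,175.27

Ordering: D/Q × S = 38,500/1,698 × $180 = $4,081.27
Holding:  Q/2 × H = 1,698/2 × $6 = $5,094.00
Total = $4,081.27 + $5,094.00 = $9,175.27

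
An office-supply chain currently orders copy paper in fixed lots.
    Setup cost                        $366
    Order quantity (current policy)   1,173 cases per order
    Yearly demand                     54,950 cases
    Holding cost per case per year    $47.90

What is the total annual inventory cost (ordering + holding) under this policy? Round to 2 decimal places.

Ordering: D/Q × S = 54,950/1,173 × $366 = $17,145.52
Holding:  Q/2 × H = 1,173/2 × $47.9 = $28,093.35
Total = $17,145.52 + $28,093.35 = $45,238.87

$45,238.87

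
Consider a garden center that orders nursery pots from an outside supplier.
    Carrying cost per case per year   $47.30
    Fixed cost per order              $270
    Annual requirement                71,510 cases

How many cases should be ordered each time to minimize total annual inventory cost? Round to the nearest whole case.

Optimal lot size Q* = (2 × 71,510 × $270 / $47.3)^½ ≈ 903.54

904 cases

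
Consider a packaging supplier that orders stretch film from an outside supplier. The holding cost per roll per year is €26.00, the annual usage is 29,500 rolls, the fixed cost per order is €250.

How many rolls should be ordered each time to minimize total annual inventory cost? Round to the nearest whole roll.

Optimal lot size Q* = (2 × 29,500 × €250 / €26)^½ ≈ 753.20

753 rolls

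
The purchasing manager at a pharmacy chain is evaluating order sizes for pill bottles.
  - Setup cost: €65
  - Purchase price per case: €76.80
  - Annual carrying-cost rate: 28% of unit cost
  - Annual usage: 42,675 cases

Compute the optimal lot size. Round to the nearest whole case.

508 cases

Holding cost per case per year: H = 28% × €76.8 = €21.5040
EOQ = √(2DS/H) = √(2 × 42,675 × 65 / 21.504)
    = √(257,986.89) ≈ 507.92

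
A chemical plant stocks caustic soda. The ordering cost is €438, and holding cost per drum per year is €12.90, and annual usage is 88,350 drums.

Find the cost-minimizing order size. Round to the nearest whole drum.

Q* = √(2·D·S / H) = √(2·88,350·438 / 12.9) = √5,999,581.4 ≈ 2,449.40

2,449 drums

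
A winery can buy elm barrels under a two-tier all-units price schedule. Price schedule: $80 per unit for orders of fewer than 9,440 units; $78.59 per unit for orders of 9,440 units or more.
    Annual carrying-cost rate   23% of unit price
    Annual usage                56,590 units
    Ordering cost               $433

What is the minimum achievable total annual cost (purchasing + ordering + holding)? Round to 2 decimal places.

$4,535,321.11

H₁ = 23%×$80 = $18.4000;  H₂ = 23%×$78.59 = $18.0757
EOQ₁ = √(2×56,590×433/18.4000) = 1,632.00  (< 9,440, feasible at tier 1)
EOQ₂ = √(2×56,590×433/18.0757) = 1,646.57  (< 9,440 → use Q = 9,440 at tier-2 price)
TC(tier 1 (EOQ₁), Q≈1,632.0) = $4,557,228.78
TC(tier 2, Q≈9,440.0) = $4,535,321.11
Minimum at tier 2: $4,535,321.11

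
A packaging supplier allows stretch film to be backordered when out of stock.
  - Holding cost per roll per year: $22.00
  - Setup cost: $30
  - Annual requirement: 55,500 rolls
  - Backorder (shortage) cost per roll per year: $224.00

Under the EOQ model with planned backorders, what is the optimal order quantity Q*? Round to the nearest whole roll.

Q* = √(2DS/H) · √((H + b)/b)
   = √(2 × 55,500 × 30 / 22) · √((22 + 224) / 224)
   = 389.055 × 1.0480 ≈ 407.71

408 rolls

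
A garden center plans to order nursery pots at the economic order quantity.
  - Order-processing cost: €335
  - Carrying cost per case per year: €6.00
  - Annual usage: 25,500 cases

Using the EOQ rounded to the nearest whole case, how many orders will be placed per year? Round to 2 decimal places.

15.12 orders per year

Q* = √(2·D·S / H) = √(2·25,500·335 / 6) = √2,847,500.0 ≈ 1,687.45 → Q = 1,687
N = D/Q = 25,500/1,687 ≈ 15.116 orders/yr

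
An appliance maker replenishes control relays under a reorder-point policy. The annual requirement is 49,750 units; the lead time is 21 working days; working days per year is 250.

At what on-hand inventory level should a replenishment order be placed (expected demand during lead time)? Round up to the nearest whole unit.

Daily demand d = 49,750 / 250 = 199.000 units/day
Demand during lead time = 199.000 × 21 = 4,179.00
Reorder point = 4,179.00 → round up

4,179 units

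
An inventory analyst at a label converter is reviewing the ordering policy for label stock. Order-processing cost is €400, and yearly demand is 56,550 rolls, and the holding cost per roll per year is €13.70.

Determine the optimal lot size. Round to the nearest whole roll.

1,817 rolls

2DS/H = 2·56,550·400/13.7 = 3,302,189.78
EOQ = √3,302,189.78 ≈ 1,817.19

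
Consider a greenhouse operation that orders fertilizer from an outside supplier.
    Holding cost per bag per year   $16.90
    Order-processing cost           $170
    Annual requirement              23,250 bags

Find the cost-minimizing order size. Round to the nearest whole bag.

684 bags

EOQ = √(2DS/H) = √(2 × 23,250 × 170 / 16.9)
    = √(467,751.48) ≈ 683.92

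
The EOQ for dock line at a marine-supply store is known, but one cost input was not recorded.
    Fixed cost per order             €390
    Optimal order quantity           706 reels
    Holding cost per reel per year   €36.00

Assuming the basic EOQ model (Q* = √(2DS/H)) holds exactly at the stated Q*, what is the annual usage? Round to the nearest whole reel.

From Q* = √(2DS/H) ⇒ Q*² = 2DS/H.
D = Q²H / (2S) = 706² × 36 / (2 × 390) = 23,004.74

23,005 reels per year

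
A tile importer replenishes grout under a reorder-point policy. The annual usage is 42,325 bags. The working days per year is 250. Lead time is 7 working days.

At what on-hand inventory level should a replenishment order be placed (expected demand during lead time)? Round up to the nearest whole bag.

1,186 bags

Daily demand d = 42,325 / 250 = 169.300 bags/day
Demand during lead time = 169.300 × 7 = 1,185.10
Reorder point = 1,185.10 → round up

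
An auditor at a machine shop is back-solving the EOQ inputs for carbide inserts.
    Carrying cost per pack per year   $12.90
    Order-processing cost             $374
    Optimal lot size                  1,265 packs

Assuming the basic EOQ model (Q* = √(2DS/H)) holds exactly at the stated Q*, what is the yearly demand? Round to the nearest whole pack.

27,597 packs per year

From Q* = √(2DS/H) ⇒ Q*² = 2DS/H.
D = Q²H / (2S) = 1,265² × 12.9 / (2 × 374) = 27,597.46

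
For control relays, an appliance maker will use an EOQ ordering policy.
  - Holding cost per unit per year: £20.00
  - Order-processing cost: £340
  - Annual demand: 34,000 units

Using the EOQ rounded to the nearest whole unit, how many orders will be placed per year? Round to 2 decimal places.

31.63 orders per year

Q* = √(2·D·S / H) = √(2·34,000·340 / 20) = √1,156,000.0 ≈ 1,075.17 → Q = 1,075
N = D/Q = 34,000/1,075 ≈ 31.628 orders/yr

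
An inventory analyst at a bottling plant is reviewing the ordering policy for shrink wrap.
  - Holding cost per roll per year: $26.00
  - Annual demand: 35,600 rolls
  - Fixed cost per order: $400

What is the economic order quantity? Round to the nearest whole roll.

1,047 rolls

Q* = √(2·D·S / H) = √(2·35,600·400 / 26) = √1,095,384.6 ≈ 1,046.61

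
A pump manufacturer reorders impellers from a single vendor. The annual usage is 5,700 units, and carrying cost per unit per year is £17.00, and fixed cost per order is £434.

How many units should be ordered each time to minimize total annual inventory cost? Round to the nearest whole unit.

539 units

2DS/H = 2·5,700·434/17 = 291,035.29
EOQ = √291,035.29 ≈ 539.48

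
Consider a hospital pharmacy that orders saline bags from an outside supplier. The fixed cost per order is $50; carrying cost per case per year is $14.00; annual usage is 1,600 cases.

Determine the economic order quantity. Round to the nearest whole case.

2DS/H = 2·1,600·50/14 = 11,428.57
EOQ = √11,428.57 ≈ 106.90

107 cases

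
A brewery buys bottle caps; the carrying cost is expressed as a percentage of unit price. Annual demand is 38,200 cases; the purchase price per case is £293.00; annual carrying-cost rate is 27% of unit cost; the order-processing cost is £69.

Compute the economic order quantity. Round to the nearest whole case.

258 cases

H = i·C = 0.27 × £293 = £79.1100 per case-year
Q* = √(2·D·S / H) = √(2·38,200·69 / 79.11) = √66,636.3 ≈ 258.14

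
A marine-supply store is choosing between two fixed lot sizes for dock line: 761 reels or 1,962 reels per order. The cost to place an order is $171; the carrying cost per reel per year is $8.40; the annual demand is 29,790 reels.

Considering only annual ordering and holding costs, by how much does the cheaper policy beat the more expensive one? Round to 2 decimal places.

TC(Q) = (D/Q)S + (Q/2)H
TC(761) = (29,790/761)×171 + (761/2)×8.4 = $9,890.14
TC(1,962) = (29,790/1,962)×171 + (1,962/2)×8.4 = $10,836.78
Cheaper: Q = 761.  Difference = $946.63

$946.63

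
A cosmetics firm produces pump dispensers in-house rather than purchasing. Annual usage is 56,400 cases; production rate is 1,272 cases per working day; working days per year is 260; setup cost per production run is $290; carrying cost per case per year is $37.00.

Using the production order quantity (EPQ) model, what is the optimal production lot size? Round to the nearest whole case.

1,032 cases

d = 56,400/260 = 216.9231 cases/day;  effective holding cost H(1 − d/p) = 37·(1 − 216.9231/1272) = 30.69013
Q* = √(2DS / H_eff) = √(2·56,400·290 / 30.69013) ≈ 1,032.41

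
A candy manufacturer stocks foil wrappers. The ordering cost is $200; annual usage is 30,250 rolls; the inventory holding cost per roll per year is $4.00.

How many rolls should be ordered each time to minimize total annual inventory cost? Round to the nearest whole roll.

1,739 rolls

Q* = √(2·D·S / H) = √(2·30,250·200 / 4) = √3,025,000.0 ≈ 1,739.25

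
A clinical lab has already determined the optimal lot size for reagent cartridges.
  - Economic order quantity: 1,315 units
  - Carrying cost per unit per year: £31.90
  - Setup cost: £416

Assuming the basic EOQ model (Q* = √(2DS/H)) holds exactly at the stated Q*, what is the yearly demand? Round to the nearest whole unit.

66,301 units per year

From Q* = √(2DS/H) ⇒ Q*² = 2DS/H.
D = Q²H / (2S) = 1,315² × 31.9 / (2 × 416) = 66,300.81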